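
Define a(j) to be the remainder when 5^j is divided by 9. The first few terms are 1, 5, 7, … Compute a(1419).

8

Computing terms: a(0) = 1, a(1) = 5, a(2) = 7, a(3) = 8, a(4) = 4, a(5) = 2, a(6) = 1.
Since a(6) = a(0) = 1, the sequence is periodic with period 6.
(1419 - 0) mod 6 = 3, so a(1419) = a(3) = 8.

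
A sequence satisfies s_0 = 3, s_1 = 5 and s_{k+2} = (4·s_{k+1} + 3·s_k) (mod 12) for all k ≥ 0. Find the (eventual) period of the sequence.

4

We have s_0 = 3,  s_1 = 5,  s_2 = 5,  s_3 = 11,  s_4 = 11,  s_5 = 5,  s_6 = 5.
Since (s_5, s_6) = (s_1, s_2) = (5, 5) (two consecutive terms determine the rest), the sequence is eventually periodic: after a pre-period of length 1 it cycles with period 4.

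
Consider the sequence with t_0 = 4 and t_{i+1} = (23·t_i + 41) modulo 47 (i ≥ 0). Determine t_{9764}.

Listing terms: t_0 = 4, t_1 = 39, t_2 = 45, t_3 = 42, t_4 = 20, t_5 = 31, t_6 = 2, t_7 = 40, t_8 = 21, t_9 = 7, t_{10} = 14, t_{11} = 34, t_{12} = 24, t_{13} = 29, t_{14} = 3, t_{15} = 16, t_{16} = 33, t_{17} = 1, t_{18} = 17, t_{19} = 9, t_{20} = 13, t_{21} = 11, t_{22} = 12, t_{23} = 35, t_{24} = 0, t_{25} = 41, t_{26} = 44, t_{27} = 19, t_{28} = 8, t_{29} = 37, t_{30} = 46, t_{31} = 18, t_{32} = 32, t_{33} = 25, t_{34} = 5, t_{35} = 15, t_{36} = 10, t_{37} = 36, t_{38} = 23, t_{39} = 6, t_{40} = 38, t_{41} = 22, t_{42} = 30, t_{43} = 26, t_{44} = 28, t_{45} = 27, t_{46} = 4.
Since t_{46} = t_0 = 4, the sequence is periodic with period 46.
(9764 - 0) mod 46 = 12, so t_{9764} = t_{12} = 24.

24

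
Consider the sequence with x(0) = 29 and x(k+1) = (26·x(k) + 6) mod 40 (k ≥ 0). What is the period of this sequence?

We have x(0) = 29,  x(1) = 0,  x(2) = 6,  x(3) = 2,  x(4) = 18,  x(5) = 34,  x(6) = 10,  x(7) = 26,  x(8) = 2.
Since x(8) = x(3) = 2, the sequence is eventually periodic: after a pre-period of length 3 it cycles with period 5.

5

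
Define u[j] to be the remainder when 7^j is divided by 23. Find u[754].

4

We have u[0] = 1,  u[1] = 7,  u[2] = 3,  u[3] = 21,  u[4] = 9,  u[5] = 17,  u[6] = 4,  u[7] = 5,  u[8] = 12,  u[9] = 15,  u[10] = 13,  u[11] = 22,  u[12] = 16,  u[13] = 20,  u[14] = 2,  u[15] = 14,  u[16] = 6,  u[17] = 19,  u[18] = 18,  u[19] = 11,  u[20] = 8,  u[21] = 10,  u[22] = 1.
The sequence repeats with period 22.
(754 - 0) mod 22 = 6, so u[754] = u[6] = 4.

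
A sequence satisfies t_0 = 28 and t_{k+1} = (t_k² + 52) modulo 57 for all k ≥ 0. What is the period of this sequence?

Computing terms: t_0 = 28, t_1 = 38, t_2 = 14, t_3 = 20, t_4 = 53, t_5 = 11, t_6 = 2, t_7 = 56, t_8 = 53.
Since t_8 = t_4 = 53, the sequence is eventually periodic: after a pre-period of length 4 it cycles with period 4.

4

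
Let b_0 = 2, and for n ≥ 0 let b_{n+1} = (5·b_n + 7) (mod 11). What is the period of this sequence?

5

We have b_0 = 2,  b_1 = 6,  b_2 = 4,  b_3 = 5,  b_4 = 10,  b_5 = 2.
Since b_5 = b_0 = 2, the sequence is periodic with period 5.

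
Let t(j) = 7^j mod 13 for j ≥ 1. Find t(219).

We have t(1) = 7, t(2) = 10, t(3) = 5, t(4) = 9, t(5) = 11, t(6) = 12, t(7) = 6, t(8) = 3, t(9) = 8, t(10) = 4, t(11) = 2, t(12) = 1, t(13) = 7.
The sequence repeats with period 12.
(219 - 1) mod 12 = 2, so t(219) = t(3) = 5.

5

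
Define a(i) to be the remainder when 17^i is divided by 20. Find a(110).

9

Computing terms: a(1) = 17, a(2) = 9, a(3) = 13, a(4) = 1, a(5) = 17.
Since a(5) = a(1) = 17, the sequence is periodic with period 4.
So a(110) = a(1 + ((110-1) mod 4)) = a(2) = 9.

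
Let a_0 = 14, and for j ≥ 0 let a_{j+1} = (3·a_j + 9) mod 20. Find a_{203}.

Listing terms: a_0 = 14,  a_1 = 11,  a_2 = 2,  a_3 = 15,  a_4 = 14.
The sequence repeats with period 4.
(203 - 0) mod 4 = 3, so a_{203} = a_3 = 15.

15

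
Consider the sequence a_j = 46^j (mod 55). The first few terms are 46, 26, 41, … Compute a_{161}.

46

Listing terms: a_1 = 46; a_2 = 26; a_3 = 41; a_4 = 16; a_5 = 21; a_6 = 31; a_7 = 51; a_8 = 36; a_9 = 6; a_{10} = 1; a_{11} = 46.
Since a_{11} = a_1 = 46, the sequence is periodic with period 10.
So a_{161} = a_{1 + ((161-1) mod 10)} = a_1 = 46.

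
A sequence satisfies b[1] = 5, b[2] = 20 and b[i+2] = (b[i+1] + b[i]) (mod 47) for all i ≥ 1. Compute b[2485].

24

b[1] = 5; b[2] = 20; b[3] = 25; b[4] = 45; b[5] = 23; b[6] = 21; b[7] = 44; b[8] = 18; b[9] = 15; b[10] = 33; b[11] = 1; b[12] = 34; b[13] = 35; b[14] = 22; b[15] = 10; b[16] = 32; b[17] = 42; b[18] = 27; b[19] = 22; b[20] = 2; b[21] = 24; b[22] = 26; b[23] = 3; b[24] = 29; b[25] = 32; b[26] = 14; b[27] = 46; b[28] = 13; b[29] = 12; b[30] = 25; b[31] = 37; b[32] = 15; b[33] = 5; b[34] = 20.
The sequence repeats with period 32.
(2485 - 1) mod 32 = 20, so b[2485] = b[21] = 24.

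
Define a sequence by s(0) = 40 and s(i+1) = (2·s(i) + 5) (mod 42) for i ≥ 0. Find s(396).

19

We have s(0) = 40,  s(1) = 1,  s(2) = 7,  s(3) = 19,  s(4) = 1.
Since s(4) = s(1) = 1, the sequence is eventually periodic: after a pre-period of length 1 it cycles with period 3.
For i ≥ 1, s(i) depends only on (i - 1) mod 3. (396 - 1) mod 3 = 2, so s(396) = s(3) = 19.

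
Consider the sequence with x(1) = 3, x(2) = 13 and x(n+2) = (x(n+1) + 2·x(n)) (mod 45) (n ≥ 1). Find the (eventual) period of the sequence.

36

Computing terms: x(1) = 3, x(2) = 13, x(3) = 19, x(4) = 0, x(5) = 38, x(6) = 38, x(7) = 24, x(8) = 10, x(9) = 13, x(10) = 33, x(11) = 14, x(12) = 35, x(13) = 18, x(14) = 43, x(15) = 34, x(16) = 30, x(17) = 8, x(18) = 23, x(19) = 39, x(20) = 40, x(21) = 28, x(22) = 18, x(23) = 29, x(24) = 20, x(25) = 33, x(26) = 28, x(27) = 4, x(28) = 15, x(29) = 23, x(30) = 8, x(31) = 9, x(32) = 25, x(33) = 43, x(34) = 3, x(35) = 44, x(36) = 5, x(37) = 3, x(38) = 13.
Since (x(37), x(38)) = (x(1), x(2)) = (3, 13) (two consecutive terms determine the rest), the sequence is periodic with period 36.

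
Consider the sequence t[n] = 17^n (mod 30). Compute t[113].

Computing terms: t[0] = 1,  t[1] = 17,  t[2] = 19,  t[3] = 23,  t[4] = 1.
The sequence repeats with period 4.
(113 - 0) mod 4 = 1, so t[113] = t[1] = 17.

17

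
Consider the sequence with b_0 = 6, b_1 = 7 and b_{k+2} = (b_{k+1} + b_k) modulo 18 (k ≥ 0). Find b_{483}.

Listing terms: b_0 = 6; b_1 = 7; b_2 = 13; b_3 = 2; b_4 = 15; b_5 = 17; b_6 = 14; b_7 = 13; b_8 = 9; b_9 = 4; b_{10} = 13; b_{11} = 17; b_{12} = 12; b_{13} = 11; b_{14} = 5; b_{15} = 16; b_{16} = 3; b_{17} = 1; b_{18} = 4; b_{19} = 5; b_{20} = 9; b_{21} = 14; b_{22} = 5; b_{23} = 1; b_{24} = 6; b_{25} = 7.
The sequence repeats with period 24.
(483 - 0) mod 24 = 3, so b_{483} = b_3 = 2.

2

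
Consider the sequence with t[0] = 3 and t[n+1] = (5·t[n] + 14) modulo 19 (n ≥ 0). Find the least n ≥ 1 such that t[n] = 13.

8

Computing terms: t[0] = 3,  t[1] = 10,  t[2] = 7,  t[3] = 11,  t[4] = 12,  t[5] = 17,  t[6] = 4,  t[7] = 15,  t[8] = 13,  t[9] = 3.
Since t[9] = t[0] = 3, the sequence is periodic with period 9.
The value 13 first appears (with n ≥ 1) at t[8].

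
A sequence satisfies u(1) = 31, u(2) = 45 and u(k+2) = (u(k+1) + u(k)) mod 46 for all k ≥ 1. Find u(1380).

40

u(1) = 31, u(2) = 45, u(3) = 30, u(4) = 29, u(5) = 13, u(6) = 42, u(7) = 9, u(8) = 5, u(9) = 14, u(10) = 19, u(11) = 33, u(12) = 6, u(13) = 39, u(14) = 45, u(15) = 38, u(16) = 37, u(17) = 29, u(18) = 20, u(19) = 3, u(20) = 23, u(21) = 26, u(22) = 3, u(23) = 29, u(24) = 32, u(25) = 15, u(26) = 1, u(27) = 16, u(28) = 17, u(29) = 33, u(30) = 4, u(31) = 37, u(32) = 41, u(33) = 32, u(34) = 27, u(35) = 13, u(36) = 40, u(37) = 7, u(38) = 1, u(39) = 8, u(40) = 9, u(41) = 17, u(42) = 26, u(43) = 43, u(44) = 23, u(45) = 20, u(46) = 43, u(47) = 17, u(48) = 14, u(49) = 31, u(50) = 45.
The sequence repeats with period 48.
So u(1380) = u(1 + ((1380-1) mod 48)) = u(36) = 40.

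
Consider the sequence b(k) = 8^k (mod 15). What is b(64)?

1

We have b(1) = 8; b(2) = 4; b(3) = 2; b(4) = 1; b(5) = 8.
The sequence repeats with period 4.
So b(64) = b(1 + ((64-1) mod 4)) = b(4) = 1.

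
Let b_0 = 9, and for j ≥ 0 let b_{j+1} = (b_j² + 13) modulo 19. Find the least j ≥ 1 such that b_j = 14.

2

Listing terms: b_0 = 9, b_1 = 18, b_2 = 14, b_3 = 0, b_4 = 13, b_5 = 11, b_6 = 1, b_7 = 14.
Since b_7 = b_2 = 14, the sequence is eventually periodic: after a pre-period of length 2 it cycles with period 5.
The value 14 first appears (with j ≥ 1) at b_2.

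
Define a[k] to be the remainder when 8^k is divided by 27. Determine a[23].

a[1] = 8,  a[2] = 10,  a[3] = 26,  a[4] = 19,  a[5] = 17,  a[6] = 1,  a[7] = 8.
Since a[7] = a[1] = 8, the sequence is periodic with period 6.
So a[23] = a[1 + ((23-1) mod 6)] = a[5] = 17.

17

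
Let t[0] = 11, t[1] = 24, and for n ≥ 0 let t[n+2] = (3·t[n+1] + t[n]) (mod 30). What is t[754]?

t[0] = 11, t[1] = 24, t[2] = 23, t[3] = 3, t[4] = 2, t[5] = 9, t[6] = 29, t[7] = 6, t[8] = 17, t[9] = 27, t[10] = 8, t[11] = 21, t[12] = 11, t[13] = 24.
The sequence repeats with period 12.
(754 - 0) mod 12 = 10, so t[754] = t[10] = 8.

8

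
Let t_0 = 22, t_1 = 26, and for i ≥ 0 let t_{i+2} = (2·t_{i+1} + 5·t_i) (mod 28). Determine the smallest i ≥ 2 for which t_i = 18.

7

Computing terms: t_0 = 22,  t_1 = 26,  t_2 = 22,  t_3 = 6,  t_4 = 10,  t_5 = 22,  t_6 = 10,  t_7 = 18,  t_8 = 2,  t_9 = 10,  t_{10} = 2,  t_{11} = 26,  t_{12} = 6,  t_{13} = 2,  t_{14} = 6,  t_{15} = 22,  t_{16} = 18,  t_{17} = 6,  t_{18} = 18,  t_{19} = 10,  t_{20} = 26,  t_{21} = 18,  t_{22} = 26,  t_{23} = 2,  t_{24} = 22,  t_{25} = 26.
Since (t_{24}, t_{25}) = (t_0, t_1) = (22, 26) (two consecutive terms determine the rest), the sequence is periodic with period 24.
The value 18 first appears (with i ≥ 2) at t_7.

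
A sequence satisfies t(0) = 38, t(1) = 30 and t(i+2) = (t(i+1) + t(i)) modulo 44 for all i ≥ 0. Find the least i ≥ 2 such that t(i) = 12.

14

Computing terms: t(0) = 38,  t(1) = 30,  t(2) = 24,  t(3) = 10,  t(4) = 34,  t(5) = 0,  t(6) = 34,  t(7) = 34,  t(8) = 24,  t(9) = 14,  t(10) = 38,  t(11) = 8,  t(12) = 2,  t(13) = 10,  t(14) = 12,  t(15) = 22,  t(16) = 34,  t(17) = 12,  t(18) = 2,  t(19) = 14,  t(20) = 16,  t(21) = 30,  t(22) = 2,  t(23) = 32,  t(24) = 34,  t(25) = 22,  t(26) = 12,  t(27) = 34,  t(28) = 2,  t(29) = 36,  t(30) = 38,  t(31) = 30.
The sequence repeats with period 30.
The value 12 first appears (with i ≥ 2) at t(14).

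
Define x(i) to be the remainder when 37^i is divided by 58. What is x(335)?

x(0) = 1; x(1) = 37; x(2) = 35; x(3) = 19; x(4) = 7; x(5) = 27; x(6) = 13; x(7) = 17; x(8) = 49; x(9) = 15; x(10) = 33; x(11) = 3; x(12) = 53; x(13) = 47; x(14) = 57; x(15) = 21; x(16) = 23; x(17) = 39; x(18) = 51; x(19) = 31; x(20) = 45; x(21) = 41; x(22) = 9; x(23) = 43; x(24) = 25; x(25) = 55; x(26) = 5; x(27) = 11; x(28) = 1.
Since x(28) = x(0) = 1, the sequence is periodic with period 28.
(335 - 0) mod 28 = 27, so x(335) = x(27) = 11.

11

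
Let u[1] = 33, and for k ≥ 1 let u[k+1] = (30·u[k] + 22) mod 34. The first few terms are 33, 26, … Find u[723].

20

We have u[1] = 33, u[2] = 26, u[3] = 20, u[4] = 10, u[5] = 16, u[6] = 26.
Since u[6] = u[2] = 26, the sequence is eventually periodic: after a pre-period of length 1 it cycles with period 4.
For k ≥ 2, u[k] depends only on (k - 2) mod 4. (723 - 2) mod 4 = 1, so u[723] = u[3] = 20.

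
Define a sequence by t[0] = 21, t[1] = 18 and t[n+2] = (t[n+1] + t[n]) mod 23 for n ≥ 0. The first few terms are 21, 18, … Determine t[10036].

t[0] = 21, t[1] = 18, t[2] = 16, t[3] = 11, t[4] = 4, t[5] = 15, t[6] = 19, t[7] = 11, t[8] = 7, t[9] = 18, t[10] = 2, t[11] = 20, t[12] = 22, t[13] = 19, t[14] = 18, t[15] = 14, t[16] = 9, t[17] = 0, t[18] = 9, t[19] = 9, t[20] = 18, t[21] = 4, t[22] = 22, t[23] = 3, t[24] = 2, t[25] = 5, t[26] = 7, t[27] = 12, t[28] = 19, t[29] = 8, t[30] = 4, t[31] = 12, t[32] = 16, t[33] = 5, t[34] = 21, t[35] = 3, t[36] = 1, t[37] = 4, t[38] = 5, t[39] = 9, t[40] = 14, t[41] = 0, t[42] = 14, t[43] = 14, t[44] = 5, t[45] = 19, t[46] = 1, t[47] = 20, t[48] = 21, t[49] = 18.
The sequence repeats with period 48.
(10036 - 0) mod 48 = 4, so t[10036] = t[4] = 4.

4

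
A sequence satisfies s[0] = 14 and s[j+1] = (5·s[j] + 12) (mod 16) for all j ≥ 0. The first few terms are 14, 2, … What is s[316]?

s[0] = 14,  s[1] = 2,  s[2] = 6,  s[3] = 10,  s[4] = 14.
Since s[4] = s[0] = 14, the sequence is periodic with period 4.
So s[316] = s[0 + ((316-0) mod 4)] = s[0] = 14.

14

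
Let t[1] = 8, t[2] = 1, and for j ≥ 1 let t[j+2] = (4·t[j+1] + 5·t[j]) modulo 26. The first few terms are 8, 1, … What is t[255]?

Listing terms: t[1] = 8,  t[2] = 1,  t[3] = 18,  t[4] = 25,  t[5] = 8,  t[6] = 1.
Since (t[5], t[6]) = (t[1], t[2]) = (8, 1) (two consecutive terms determine the rest), the sequence is periodic with period 4.
(255 - 1) mod 4 = 2, so t[255] = t[3] = 18.

18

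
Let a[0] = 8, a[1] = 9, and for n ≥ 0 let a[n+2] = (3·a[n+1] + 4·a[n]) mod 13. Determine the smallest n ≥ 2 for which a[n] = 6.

5

Listing terms: a[0] = 8, a[1] = 9, a[2] = 7, a[3] = 5, a[4] = 4, a[5] = 6, a[6] = 8, a[7] = 9.
Since (a[6], a[7]) = (a[0], a[1]) = (8, 9) (two consecutive terms determine the rest), the sequence is periodic with period 6.
The value 6 first appears (with n ≥ 2) at a[5].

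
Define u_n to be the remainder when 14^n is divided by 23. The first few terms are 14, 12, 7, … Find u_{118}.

Listing terms: u_1 = 14; u_2 = 12; u_3 = 7; u_4 = 6; u_5 = 15; u_6 = 3; u_7 = 19; u_8 = 13; u_9 = 21; u_{10} = 18; u_{11} = 22; u_{12} = 9; u_{13} = 11; u_{14} = 16; u_{15} = 17; u_{16} = 8; u_{17} = 20; u_{18} = 4; u_{19} = 10; u_{20} = 2; u_{21} = 5; u_{22} = 1; u_{23} = 14.
The sequence repeats with period 22.
(118 - 1) mod 22 = 7, so u_{118} = u_8 = 13.

13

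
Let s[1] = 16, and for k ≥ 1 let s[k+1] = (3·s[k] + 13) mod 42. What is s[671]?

10

s[1] = 16; s[2] = 19; s[3] = 28; s[4] = 13; s[5] = 10; s[6] = 1; s[7] = 16.
Since s[7] = s[1] = 16, the sequence is periodic with period 6.
So s[671] = s[1 + ((671-1) mod 6)] = s[5] = 10.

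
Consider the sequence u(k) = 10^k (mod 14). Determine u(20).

We have u(0) = 1,  u(1) = 10,  u(2) = 2,  u(3) = 6,  u(4) = 4,  u(5) = 12,  u(6) = 8,  u(7) = 10.
Since u(7) = u(1) = 10, the sequence is eventually periodic: after a pre-period of length 1 it cycles with period 6.
For k ≥ 1, u(k) depends only on (k - 1) mod 6. (20 - 1) mod 6 = 1, so u(20) = u(2) = 2.

2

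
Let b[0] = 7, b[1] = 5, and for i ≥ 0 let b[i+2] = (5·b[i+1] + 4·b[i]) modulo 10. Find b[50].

3

We have b[0] = 7,  b[1] = 5,  b[2] = 3,  b[3] = 5,  b[4] = 7,  b[5] = 5.
Since (b[4], b[5]) = (b[0], b[1]) = (7, 5) (two consecutive terms determine the rest), the sequence is periodic with period 4.
So b[50] = b[0 + ((50-0) mod 4)] = b[2] = 3.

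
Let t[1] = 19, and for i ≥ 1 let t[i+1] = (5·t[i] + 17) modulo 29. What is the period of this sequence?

14

Computing terms: t[1] = 19, t[2] = 25, t[3] = 26, t[4] = 2, t[5] = 27, t[6] = 7, t[7] = 23, t[8] = 16, t[9] = 10, t[10] = 9, t[11] = 4, t[12] = 8, t[13] = 28, t[14] = 12, t[15] = 19.
Since t[15] = t[1] = 19, the sequence is periodic with period 14.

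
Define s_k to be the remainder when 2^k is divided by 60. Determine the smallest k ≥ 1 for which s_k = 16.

4

Listing terms: s_0 = 1,  s_1 = 2,  s_2 = 4,  s_3 = 8,  s_4 = 16,  s_5 = 32,  s_6 = 4.
Since s_6 = s_2 = 4, the sequence is eventually periodic: after a pre-period of length 2 it cycles with period 4.
The value 16 first appears (with k ≥ 1) at s_4.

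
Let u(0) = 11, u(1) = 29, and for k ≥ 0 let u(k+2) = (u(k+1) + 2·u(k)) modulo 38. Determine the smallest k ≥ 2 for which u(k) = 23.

15

u(0) = 11; u(1) = 29; u(2) = 13; u(3) = 33; u(4) = 21; u(5) = 11; u(6) = 15; u(7) = 37; u(8) = 29; u(9) = 27; u(10) = 9; u(11) = 25; u(12) = 5; u(13) = 17; u(14) = 27; u(15) = 23; u(16) = 1; u(17) = 9; u(18) = 11; u(19) = 29.
Since (u(18), u(19)) = (u(0), u(1)) = (11, 29) (two consecutive terms determine the rest), the sequence is periodic with period 18.
The value 23 first appears (with k ≥ 2) at u(15).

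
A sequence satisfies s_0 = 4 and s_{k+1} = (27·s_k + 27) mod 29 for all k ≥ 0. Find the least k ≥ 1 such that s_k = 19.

1

s_0 = 4, s_1 = 19, s_2 = 18, s_3 = 20, s_4 = 16, s_5 = 24, s_6 = 8, s_7 = 11, s_8 = 5, s_9 = 17, s_{10} = 22, s_{11} = 12, s_{12} = 3, s_{13} = 21, s_{14} = 14, s_{15} = 28, s_{16} = 0, s_{17} = 27, s_{18} = 2, s_{19} = 23, s_{20} = 10, s_{21} = 7, s_{22} = 13, s_{23} = 1, s_{24} = 25, s_{25} = 6, s_{26} = 15, s_{27} = 26, s_{28} = 4.
Since s_{28} = s_0 = 4, the sequence is periodic with period 28.
The value 19 first appears (with k ≥ 1) at s_1.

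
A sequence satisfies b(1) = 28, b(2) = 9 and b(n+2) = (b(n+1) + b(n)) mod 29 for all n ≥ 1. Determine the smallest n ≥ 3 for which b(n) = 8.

3

Computing terms: b(1) = 28,  b(2) = 9,  b(3) = 8,  b(4) = 17,  b(5) = 25,  b(6) = 13,  b(7) = 9,  b(8) = 22,  b(9) = 2,  b(10) = 24,  b(11) = 26,  b(12) = 21,  b(13) = 18,  b(14) = 10,  b(15) = 28,  b(16) = 9.
Since (b(15), b(16)) = (b(1), b(2)) = (28, 9) (two consecutive terms determine the rest), the sequence is periodic with period 14.
The value 8 first appears (with n ≥ 3) at b(3).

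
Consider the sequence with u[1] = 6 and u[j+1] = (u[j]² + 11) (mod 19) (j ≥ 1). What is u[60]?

3

Listing terms: u[1] = 6,  u[2] = 9,  u[3] = 16,  u[4] = 1,  u[5] = 12,  u[6] = 3,  u[7] = 1.
Since u[7] = u[4] = 1, the sequence is eventually periodic: after a pre-period of length 3 it cycles with period 3.
For j ≥ 4, u[j] depends only on (j - 4) mod 3. (60 - 4) mod 3 = 2, so u[60] = u[6] = 3.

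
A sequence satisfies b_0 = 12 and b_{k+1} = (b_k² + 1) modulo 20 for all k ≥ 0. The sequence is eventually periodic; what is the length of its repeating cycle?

6

We have b_0 = 12, b_1 = 5, b_2 = 6, b_3 = 17, b_4 = 10, b_5 = 1, b_6 = 2, b_7 = 5.
Since b_7 = b_1 = 5, the sequence is eventually periodic: after a pre-period of length 1 it cycles with period 6.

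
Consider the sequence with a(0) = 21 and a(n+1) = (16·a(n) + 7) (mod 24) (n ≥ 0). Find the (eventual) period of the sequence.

We have a(0) = 21; a(1) = 7; a(2) = 23; a(3) = 15; a(4) = 7.
Since a(4) = a(1) = 7, the sequence is eventually periodic: after a pre-period of length 1 it cycles with period 3.

3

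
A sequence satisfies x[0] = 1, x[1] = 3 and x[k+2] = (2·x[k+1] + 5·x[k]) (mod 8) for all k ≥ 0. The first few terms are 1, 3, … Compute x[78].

x[0] = 1,  x[1] = 3,  x[2] = 3,  x[3] = 5,  x[4] = 1,  x[5] = 3.
Since (x[4], x[5]) = (x[0], x[1]) = (1, 3) (two consecutive terms determine the rest), the sequence is periodic with period 4.
So x[78] = x[0 + ((78-0) mod 4)] = x[2] = 3.

3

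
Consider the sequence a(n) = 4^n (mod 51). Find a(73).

We have a(0) = 1; a(1) = 4; a(2) = 16; a(3) = 13; a(4) = 1.
The sequence repeats with period 4.
(73 - 0) mod 4 = 1, so a(73) = a(1) = 4.

4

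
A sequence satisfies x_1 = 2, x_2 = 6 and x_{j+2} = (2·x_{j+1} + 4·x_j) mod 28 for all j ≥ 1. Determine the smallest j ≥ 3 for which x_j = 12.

5

We have x_1 = 2; x_2 = 6; x_3 = 20; x_4 = 8; x_5 = 12; x_6 = 0; x_7 = 20; x_8 = 12; x_9 = 20; x_{10} = 4; x_{11} = 4; x_{12} = 24; x_{13} = 8; x_{14} = 0; x_{15} = 4; x_{16} = 8; x_{17} = 4; x_{18} = 12; x_{19} = 12; x_{20} = 16; x_{21} = 24; x_{22} = 0; x_{23} = 12; x_{24} = 24; x_{25} = 12; x_{26} = 8; x_{27} = 8; x_{28} = 20; x_{29} = 16; x_{30} = 0; x_{31} = 8; x_{32} = 16; x_{33} = 8; x_{34} = 24; x_{35} = 24; x_{36} = 4; x_{37} = 20; x_{38} = 0; x_{39} = 24; x_{40} = 20; x_{41} = 24; x_{42} = 16; x_{43} = 16; x_{44} = 12; x_{45} = 4; x_{46} = 0; x_{47} = 16; x_{48} = 4; x_{49} = 16; x_{50} = 20; x_{51} = 20; x_{52} = 8.
Since (x_{51}, x_{52}) = (x_3, x_4) = (20, 8) (two consecutive terms determine the rest), the sequence is eventually periodic: after a pre-period of length 2 it cycles with period 48.
The value 12 first appears (with j ≥ 3) at x_5.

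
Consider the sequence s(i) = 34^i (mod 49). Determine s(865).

s(0) = 1,  s(1) = 34,  s(2) = 29,  s(3) = 6,  s(4) = 8,  s(5) = 27,  s(6) = 36,  s(7) = 48,  s(8) = 15,  s(9) = 20,  s(10) = 43,  s(11) = 41,  s(12) = 22,  s(13) = 13,  s(14) = 1.
Since s(14) = s(0) = 1, the sequence is periodic with period 14.
So s(865) = s(0 + ((865-0) mod 14)) = s(11) = 41.

41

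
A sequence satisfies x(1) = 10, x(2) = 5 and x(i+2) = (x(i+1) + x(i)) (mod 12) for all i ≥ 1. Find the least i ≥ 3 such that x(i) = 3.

3

Computing terms: x(1) = 10; x(2) = 5; x(3) = 3; x(4) = 8; x(5) = 11; x(6) = 7; x(7) = 6; x(8) = 1; x(9) = 7; x(10) = 8; x(11) = 3; x(12) = 11; x(13) = 2; x(14) = 1; x(15) = 3; x(16) = 4; x(17) = 7; x(18) = 11; x(19) = 6; x(20) = 5; x(21) = 11; x(22) = 4; x(23) = 3; x(24) = 7; x(25) = 10; x(26) = 5.
Since (x(25), x(26)) = (x(1), x(2)) = (10, 5) (two consecutive terms determine the rest), the sequence is periodic with period 24.
The value 3 first appears (with i ≥ 3) at x(3).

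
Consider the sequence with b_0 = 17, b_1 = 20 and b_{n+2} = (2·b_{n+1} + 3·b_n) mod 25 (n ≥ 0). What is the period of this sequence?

20

Computing terms: b_0 = 17,  b_1 = 20,  b_2 = 16,  b_3 = 17,  b_4 = 7,  b_5 = 15,  b_6 = 1,  b_7 = 22,  b_8 = 22,  b_9 = 10,  b_{10} = 11,  b_{11} = 2,  b_{12} = 12,  b_{13} = 5,  b_{14} = 21,  b_{15} = 7,  b_{16} = 2,  b_{17} = 0,  b_{18} = 6,  b_{19} = 12,  b_{20} = 17,  b_{21} = 20.
Since (b_{20}, b_{21}) = (b_0, b_1) = (17, 20) (two consecutive terms determine the rest), the sequence is periodic with period 20.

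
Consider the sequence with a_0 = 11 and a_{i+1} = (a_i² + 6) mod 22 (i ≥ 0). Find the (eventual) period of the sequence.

5

We have a_0 = 11, a_1 = 17, a_2 = 9, a_3 = 21, a_4 = 7, a_5 = 11.
Since a_5 = a_0 = 11, the sequence is periodic with period 5.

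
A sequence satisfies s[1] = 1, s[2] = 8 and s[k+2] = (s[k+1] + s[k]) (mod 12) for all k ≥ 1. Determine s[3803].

Computing terms: s[1] = 1, s[2] = 8, s[3] = 9, s[4] = 5, s[5] = 2, s[6] = 7, s[7] = 9, s[8] = 4, s[9] = 1, s[10] = 5, s[11] = 6, s[12] = 11, s[13] = 5, s[14] = 4, s[15] = 9, s[16] = 1, s[17] = 10, s[18] = 11, s[19] = 9, s[20] = 8, s[21] = 5, s[22] = 1, s[23] = 6, s[24] = 7, s[25] = 1, s[26] = 8.
The sequence repeats with period 24.
So s[3803] = s[1 + ((3803-1) mod 24)] = s[11] = 6.

6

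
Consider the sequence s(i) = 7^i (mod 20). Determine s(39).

Listing terms: s(1) = 7, s(2) = 9, s(3) = 3, s(4) = 1, s(5) = 7.
The sequence repeats with period 4.
So s(39) = s(1 + ((39-1) mod 4)) = s(3) = 3.

3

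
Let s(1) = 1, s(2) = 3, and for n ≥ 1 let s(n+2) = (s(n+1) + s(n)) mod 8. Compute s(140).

7

Computing terms: s(1) = 1,  s(2) = 3,  s(3) = 4,  s(4) = 7,  s(5) = 3,  s(6) = 2,  s(7) = 5,  s(8) = 7,  s(9) = 4,  s(10) = 3,  s(11) = 7,  s(12) = 2,  s(13) = 1,  s(14) = 3.
Since (s(13), s(14)) = (s(1), s(2)) = (1, 3) (two consecutive terms determine the rest), the sequence is periodic with period 12.
So s(140) = s(1 + ((140-1) mod 12)) = s(8) = 7.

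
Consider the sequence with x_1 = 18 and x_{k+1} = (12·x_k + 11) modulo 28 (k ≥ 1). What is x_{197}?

We have x_1 = 18; x_2 = 3; x_3 = 19; x_4 = 15; x_5 = 23; x_6 = 7; x_7 = 11; x_8 = 3.
Since x_8 = x_2 = 3, the sequence is eventually periodic: after a pre-period of length 1 it cycles with period 6.
For k ≥ 2, x_k depends only on (k - 2) mod 6. (197 - 2) mod 6 = 3, so x_{197} = x_5 = 23.

23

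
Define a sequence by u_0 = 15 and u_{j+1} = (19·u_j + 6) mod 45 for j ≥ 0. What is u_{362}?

0

Computing terms: u_0 = 15,  u_1 = 21,  u_2 = 0,  u_3 = 6,  u_4 = 30,  u_5 = 36,  u_6 = 15.
Since u_6 = u_0 = 15, the sequence is periodic with period 6.
So u_{362} = u_{0 + ((362-0) mod 6)} = u_2 = 0.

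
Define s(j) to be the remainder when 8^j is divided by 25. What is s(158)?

9

s(0) = 1; s(1) = 8; s(2) = 14; s(3) = 12; s(4) = 21; s(5) = 18; s(6) = 19; s(7) = 2; s(8) = 16; s(9) = 3; s(10) = 24; s(11) = 17; s(12) = 11; s(13) = 13; s(14) = 4; s(15) = 7; s(16) = 6; s(17) = 23; s(18) = 9; s(19) = 22; s(20) = 1.
The sequence repeats with period 20.
(158 - 0) mod 20 = 18, so s(158) = s(18) = 9.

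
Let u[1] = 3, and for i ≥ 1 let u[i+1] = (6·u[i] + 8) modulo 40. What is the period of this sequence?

5

u[1] = 3, u[2] = 26, u[3] = 4, u[4] = 32, u[5] = 0, u[6] = 8, u[7] = 16, u[8] = 24, u[9] = 32.
Since u[9] = u[4] = 32, the sequence is eventually periodic: after a pre-period of length 3 it cycles with period 5.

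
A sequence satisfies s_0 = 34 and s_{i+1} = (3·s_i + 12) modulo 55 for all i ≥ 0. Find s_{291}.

4

Computing terms: s_0 = 34,  s_1 = 4,  s_2 = 24,  s_3 = 29,  s_4 = 44,  s_5 = 34.
The sequence repeats with period 5.
So s_{291} = s_{0 + ((291-0) mod 5)} = s_1 = 4.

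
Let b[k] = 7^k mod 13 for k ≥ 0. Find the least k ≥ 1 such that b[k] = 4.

Computing terms: b[0] = 1, b[1] = 7, b[2] = 10, b[3] = 5, b[4] = 9, b[5] = 11, b[6] = 12, b[7] = 6, b[8] = 3, b[9] = 8, b[10] = 4, b[11] = 2, b[12] = 1.
Since b[12] = b[0] = 1, the sequence is periodic with period 12.
The value 4 first appears (with k ≥ 1) at b[10].

10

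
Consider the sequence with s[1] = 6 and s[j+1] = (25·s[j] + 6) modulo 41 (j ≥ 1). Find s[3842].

Listing terms: s[1] = 6,  s[2] = 33,  s[3] = 11,  s[4] = 35,  s[5] = 20,  s[6] = 14,  s[7] = 28,  s[8] = 9,  s[9] = 26,  s[10] = 0,  s[11] = 6.
Since s[11] = s[1] = 6, the sequence is periodic with period 10.
(3842 - 1) mod 10 = 1, so s[3842] = s[2] = 33.

33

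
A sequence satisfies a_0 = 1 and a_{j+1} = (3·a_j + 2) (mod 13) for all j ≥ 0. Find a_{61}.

5

Computing terms: a_0 = 1; a_1 = 5; a_2 = 4; a_3 = 1.
The sequence repeats with period 3.
(61 - 0) mod 3 = 1, so a_{61} = a_1 = 5.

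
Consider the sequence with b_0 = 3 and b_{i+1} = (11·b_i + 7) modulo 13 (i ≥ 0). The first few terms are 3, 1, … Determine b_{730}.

Listing terms: b_0 = 3, b_1 = 1, b_2 = 5, b_3 = 10, b_4 = 0, b_5 = 7, b_6 = 6, b_7 = 8, b_8 = 4, b_9 = 12, b_{10} = 9, b_{11} = 2, b_{12} = 3.
The sequence repeats with period 12.
So b_{730} = b_{0 + ((730-0) mod 12)} = b_{10} = 9.

9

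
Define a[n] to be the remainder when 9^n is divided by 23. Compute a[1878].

a[0] = 1, a[1] = 9, a[2] = 12, a[3] = 16, a[4] = 6, a[5] = 8, a[6] = 3, a[7] = 4, a[8] = 13, a[9] = 2, a[10] = 18, a[11] = 1.
Since a[11] = a[0] = 1, the sequence is periodic with period 11.
(1878 - 0) mod 11 = 8, so a[1878] = a[8] = 13.

13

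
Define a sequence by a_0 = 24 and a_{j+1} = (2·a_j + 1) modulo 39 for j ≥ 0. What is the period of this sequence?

Listing terms: a_0 = 24; a_1 = 10; a_2 = 21; a_3 = 4; a_4 = 9; a_5 = 19; a_6 = 0; a_7 = 1; a_8 = 3; a_9 = 7; a_{10} = 15; a_{11} = 31; a_{12} = 24.
Since a_{12} = a_0 = 24, the sequence is periodic with period 12.

12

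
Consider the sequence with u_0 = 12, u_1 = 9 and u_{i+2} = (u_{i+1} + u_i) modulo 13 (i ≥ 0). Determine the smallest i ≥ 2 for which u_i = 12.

Computing terms: u_0 = 12; u_1 = 9; u_2 = 8; u_3 = 4; u_4 = 12; u_5 = 3; u_6 = 2; u_7 = 5; u_8 = 7; u_9 = 12; u_{10} = 6; u_{11} = 5; u_{12} = 11; u_{13} = 3; u_{14} = 1; u_{15} = 4; u_{16} = 5; u_{17} = 9; u_{18} = 1; u_{19} = 10; u_{20} = 11; u_{21} = 8; u_{22} = 6; u_{23} = 1; u_{24} = 7; u_{25} = 8; u_{26} = 2; u_{27} = 10; u_{28} = 12; u_{29} = 9.
Since (u_{28}, u_{29}) = (u_0, u_1) = (12, 9) (two consecutive terms determine the rest), the sequence is periodic with period 28.
The value 12 first appears (with i ≥ 2) at u_4.

4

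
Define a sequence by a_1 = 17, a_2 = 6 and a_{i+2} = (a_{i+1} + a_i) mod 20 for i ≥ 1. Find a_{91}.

Listing terms: a_1 = 17, a_2 = 6, a_3 = 3, a_4 = 9, a_5 = 12, a_6 = 1, a_7 = 13, a_8 = 14, a_9 = 7, a_{10} = 1, a_{11} = 8, a_{12} = 9, a_{13} = 17, a_{14} = 6.
Since (a_{13}, a_{14}) = (a_1, a_2) = (17, 6) (two consecutive terms determine the rest), the sequence is periodic with period 12.
So a_{91} = a_{1 + ((91-1) mod 12)} = a_7 = 13.

13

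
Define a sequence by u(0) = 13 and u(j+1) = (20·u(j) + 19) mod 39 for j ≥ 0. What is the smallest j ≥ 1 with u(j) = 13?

12

u(0) = 13, u(1) = 6, u(2) = 22, u(3) = 30, u(4) = 34, u(5) = 36, u(6) = 37, u(7) = 18, u(8) = 28, u(9) = 33, u(10) = 16, u(11) = 27, u(12) = 13.
The sequence repeats with period 12.
The value 13 next appears (with j ≥ 1) at u(12).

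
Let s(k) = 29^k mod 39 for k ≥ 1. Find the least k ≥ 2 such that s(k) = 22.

2

s(1) = 29; s(2) = 22; s(3) = 14; s(4) = 16; s(5) = 35; s(6) = 1; s(7) = 29.
The sequence repeats with period 6.
The value 22 first appears (with k ≥ 2) at s(2).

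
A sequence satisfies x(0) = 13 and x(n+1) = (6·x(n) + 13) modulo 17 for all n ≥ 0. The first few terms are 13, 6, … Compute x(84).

2

We have x(0) = 13,  x(1) = 6,  x(2) = 15,  x(3) = 1,  x(4) = 2,  x(5) = 8,  x(6) = 10,  x(7) = 5,  x(8) = 9,  x(9) = 16,  x(10) = 7,  x(11) = 4,  x(12) = 3,  x(13) = 14,  x(14) = 12,  x(15) = 0,  x(16) = 13.
The sequence repeats with period 16.
(84 - 0) mod 16 = 4, so x(84) = x(4) = 2.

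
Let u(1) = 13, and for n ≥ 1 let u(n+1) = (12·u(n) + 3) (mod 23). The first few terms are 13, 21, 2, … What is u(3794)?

u(1) = 13, u(2) = 21, u(3) = 2, u(4) = 4, u(5) = 5, u(6) = 17, u(7) = 0, u(8) = 3, u(9) = 16, u(10) = 11, u(11) = 20, u(12) = 13.
Since u(12) = u(1) = 13, the sequence is periodic with period 11.
(3794 - 1) mod 11 = 9, so u(3794) = u(10) = 11.

11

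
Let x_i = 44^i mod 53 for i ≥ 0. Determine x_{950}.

44

Computing terms: x_0 = 1,  x_1 = 44,  x_2 = 28,  x_3 = 13,  x_4 = 42,  x_5 = 46,  x_6 = 10,  x_7 = 16,  x_8 = 15,  x_9 = 24,  x_{10} = 49,  x_{11} = 36,  x_{12} = 47,  x_{13} = 1.
The sequence repeats with period 13.
So x_{950} = x_{0 + ((950-0) mod 13)} = x_1 = 44.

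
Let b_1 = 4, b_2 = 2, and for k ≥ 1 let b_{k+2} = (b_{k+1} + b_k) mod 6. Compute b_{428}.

We have b_1 = 4; b_2 = 2; b_3 = 0; b_4 = 2; b_5 = 2; b_6 = 4; b_7 = 0; b_8 = 4; b_9 = 4; b_{10} = 2.
Since (b_9, b_{10}) = (b_1, b_2) = (4, 2) (two consecutive terms determine the rest), the sequence is periodic with period 8.
(428 - 1) mod 8 = 3, so b_{428} = b_4 = 2.

2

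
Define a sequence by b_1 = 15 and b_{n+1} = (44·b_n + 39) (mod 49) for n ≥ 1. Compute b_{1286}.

27

Listing terms: b_1 = 15; b_2 = 13; b_3 = 23; b_4 = 22; b_5 = 27; b_6 = 2; b_7 = 29; b_8 = 41; b_9 = 30; b_{10} = 36; b_{11} = 6; b_{12} = 9; b_{13} = 43; b_{14} = 20; b_{15} = 37; b_{16} = 1; b_{17} = 34; b_{18} = 16; b_{19} = 8; b_{20} = 48; b_{21} = 44; b_{22} = 15.
The sequence repeats with period 21.
So b_{1286} = b_{1 + ((1286-1) mod 21)} = b_5 = 27.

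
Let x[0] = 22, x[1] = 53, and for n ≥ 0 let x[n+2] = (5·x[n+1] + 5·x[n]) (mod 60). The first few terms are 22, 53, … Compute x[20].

15

We have x[0] = 22,  x[1] = 53,  x[2] = 15,  x[3] = 40,  x[4] = 35,  x[5] = 15,  x[6] = 10,  x[7] = 5,  x[8] = 15,  x[9] = 40.
Since (x[8], x[9]) = (x[2], x[3]) = (15, 40) (two consecutive terms determine the rest), the sequence is eventually periodic: after a pre-period of length 2 it cycles with period 6.
For n ≥ 2, x[n] depends only on (n - 2) mod 6. (20 - 2) mod 6 = 0, so x[20] = x[2] = 15.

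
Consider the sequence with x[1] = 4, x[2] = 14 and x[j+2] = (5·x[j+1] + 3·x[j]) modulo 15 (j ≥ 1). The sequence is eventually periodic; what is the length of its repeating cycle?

8

x[1] = 4,  x[2] = 14,  x[3] = 7,  x[4] = 2,  x[5] = 1,  x[6] = 11,  x[7] = 13,  x[8] = 8,  x[9] = 4,  x[10] = 14.
The sequence repeats with period 8.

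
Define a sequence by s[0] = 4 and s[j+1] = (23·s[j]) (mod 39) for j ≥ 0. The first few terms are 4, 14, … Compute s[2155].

s[0] = 4,  s[1] = 14,  s[2] = 10,  s[3] = 35,  s[4] = 25,  s[5] = 29,  s[6] = 4.
Since s[6] = s[0] = 4, the sequence is periodic with period 6.
(2155 - 0) mod 6 = 1, so s[2155] = s[1] = 14.

14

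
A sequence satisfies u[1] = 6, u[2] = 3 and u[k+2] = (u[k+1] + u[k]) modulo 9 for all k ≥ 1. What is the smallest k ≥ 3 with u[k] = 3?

4

We have u[1] = 6, u[2] = 3, u[3] = 0, u[4] = 3, u[5] = 3, u[6] = 6, u[7] = 0, u[8] = 6, u[9] = 6, u[10] = 3.
The sequence repeats with period 8.
The value 3 first appears (with k ≥ 3) at u[4].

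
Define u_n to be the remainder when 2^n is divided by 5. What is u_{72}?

We have u_0 = 1,  u_1 = 2,  u_2 = 4,  u_3 = 3,  u_4 = 1.
The sequence repeats with period 4.
(72 - 0) mod 4 = 0, so u_{72} = u_0 = 1.

1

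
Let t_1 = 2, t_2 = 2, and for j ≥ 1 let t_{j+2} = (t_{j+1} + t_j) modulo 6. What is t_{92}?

0

Listing terms: t_1 = 2, t_2 = 2, t_3 = 4, t_4 = 0, t_5 = 4, t_6 = 4, t_7 = 2, t_8 = 0, t_9 = 2, t_{10} = 2.
Since (t_9, t_{10}) = (t_1, t_2) = (2, 2) (two consecutive terms determine the rest), the sequence is periodic with period 8.
(92 - 1) mod 8 = 3, so t_{92} = t_4 = 0.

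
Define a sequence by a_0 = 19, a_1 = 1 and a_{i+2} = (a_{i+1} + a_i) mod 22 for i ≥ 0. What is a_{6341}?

Listing terms: a_0 = 19, a_1 = 1, a_2 = 20, a_3 = 21, a_4 = 19, a_5 = 18, a_6 = 15, a_7 = 11, a_8 = 4, a_9 = 15, a_{10} = 19, a_{11} = 12, a_{12} = 9, a_{13} = 21, a_{14} = 8, a_{15} = 7, a_{16} = 15, a_{17} = 0, a_{18} = 15, a_{19} = 15, a_{20} = 8, a_{21} = 1, a_{22} = 9, a_{23} = 10, a_{24} = 19, a_{25} = 7, a_{26} = 4, a_{27} = 11, a_{28} = 15, a_{29} = 4, a_{30} = 19, a_{31} = 1.
The sequence repeats with period 30.
So a_{6341} = a_{0 + ((6341-0) mod 30)} = a_{11} = 12.

12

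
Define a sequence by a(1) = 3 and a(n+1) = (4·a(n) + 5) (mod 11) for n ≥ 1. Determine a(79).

0

Computing terms: a(1) = 3,  a(2) = 6,  a(3) = 7,  a(4) = 0,  a(5) = 5,  a(6) = 3.
The sequence repeats with period 5.
(79 - 1) mod 5 = 3, so a(79) = a(4) = 0.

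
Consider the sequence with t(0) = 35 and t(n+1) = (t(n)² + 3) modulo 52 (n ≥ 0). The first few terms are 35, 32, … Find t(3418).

Computing terms: t(0) = 35,  t(1) = 32,  t(2) = 39,  t(3) = 16,  t(4) = 51,  t(5) = 4,  t(6) = 19,  t(7) = 0,  t(8) = 3,  t(9) = 12,  t(10) = 43,  t(11) = 32.
Since t(11) = t(1) = 32, the sequence is eventually periodic: after a pre-period of length 1 it cycles with period 10.
For n ≥ 1, t(n) depends only on (n - 1) mod 10. (3418 - 1) mod 10 = 7, so t(3418) = t(8) = 3.

3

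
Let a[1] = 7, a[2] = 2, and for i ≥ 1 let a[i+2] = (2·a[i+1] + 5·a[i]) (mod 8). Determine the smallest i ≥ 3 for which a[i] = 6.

6

Listing terms: a[1] = 7; a[2] = 2; a[3] = 7; a[4] = 0; a[5] = 3; a[6] = 6; a[7] = 3; a[8] = 4; a[9] = 7; a[10] = 2.
The sequence repeats with period 8.
The value 6 first appears (with i ≥ 3) at a[6].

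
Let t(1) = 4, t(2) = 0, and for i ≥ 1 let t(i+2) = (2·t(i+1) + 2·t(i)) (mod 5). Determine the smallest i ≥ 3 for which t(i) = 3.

3

Computing terms: t(1) = 4, t(2) = 0, t(3) = 3, t(4) = 1, t(5) = 3, t(6) = 3, t(7) = 2, t(8) = 0, t(9) = 4, t(10) = 3, t(11) = 4, t(12) = 4, t(13) = 1, t(14) = 0, t(15) = 2, t(16) = 4, t(17) = 2, t(18) = 2, t(19) = 3, t(20) = 0, t(21) = 1, t(22) = 2, t(23) = 1, t(24) = 1, t(25) = 4, t(26) = 0.
Since (t(25), t(26)) = (t(1), t(2)) = (4, 0) (two consecutive terms determine the rest), the sequence is periodic with period 24.
The value 3 first appears (with i ≥ 3) at t(3).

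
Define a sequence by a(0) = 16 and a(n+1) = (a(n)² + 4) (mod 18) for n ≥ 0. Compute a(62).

14

a(0) = 16, a(1) = 8, a(2) = 14, a(3) = 2, a(4) = 8.
Since a(4) = a(1) = 8, the sequence is eventually periodic: after a pre-period of length 1 it cycles with period 3.
For n ≥ 1, a(n) depends only on (n - 1) mod 3. (62 - 1) mod 3 = 1, so a(62) = a(2) = 14.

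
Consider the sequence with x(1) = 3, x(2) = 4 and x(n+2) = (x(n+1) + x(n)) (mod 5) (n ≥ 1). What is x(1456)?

1

Computing terms: x(1) = 3, x(2) = 4, x(3) = 2, x(4) = 1, x(5) = 3, x(6) = 4.
Since (x(5), x(6)) = (x(1), x(2)) = (3, 4) (two consecutive terms determine the rest), the sequence is periodic with period 4.
(1456 - 1) mod 4 = 3, so x(1456) = x(4) = 1.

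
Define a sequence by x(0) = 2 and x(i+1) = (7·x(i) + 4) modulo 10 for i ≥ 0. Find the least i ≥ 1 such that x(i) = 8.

1

Computing terms: x(0) = 2, x(1) = 8, x(2) = 0, x(3) = 4, x(4) = 2.
Since x(4) = x(0) = 2, the sequence is periodic with period 4.
The value 8 first appears (with i ≥ 1) at x(1).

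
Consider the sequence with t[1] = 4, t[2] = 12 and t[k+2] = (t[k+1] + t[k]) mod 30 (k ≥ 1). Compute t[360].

8

We have t[1] = 4; t[2] = 12; t[3] = 16; t[4] = 28; t[5] = 14; t[6] = 12; t[7] = 26; t[8] = 8; t[9] = 4; t[10] = 12.
Since (t[9], t[10]) = (t[1], t[2]) = (4, 12) (two consecutive terms determine the rest), the sequence is periodic with period 8.
(360 - 1) mod 8 = 7, so t[360] = t[8] = 8.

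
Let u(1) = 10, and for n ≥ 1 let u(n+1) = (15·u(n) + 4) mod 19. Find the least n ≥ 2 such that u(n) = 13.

We have u(1) = 10,  u(2) = 2,  u(3) = 15,  u(4) = 1,  u(5) = 0,  u(6) = 4,  u(7) = 7,  u(8) = 14,  u(9) = 5,  u(10) = 3,  u(11) = 11,  u(12) = 17,  u(13) = 12,  u(14) = 13,  u(15) = 9,  u(16) = 6,  u(17) = 18,  u(18) = 8,  u(19) = 10.
Since u(19) = u(1) = 10, the sequence is periodic with period 18.
The value 13 first appears (with n ≥ 2) at u(14).

14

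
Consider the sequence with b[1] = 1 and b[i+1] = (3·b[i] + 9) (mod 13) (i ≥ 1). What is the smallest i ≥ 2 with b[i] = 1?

4

Listing terms: b[1] = 1; b[2] = 12; b[3] = 6; b[4] = 1.
The sequence repeats with period 3.
The value 1 next appears (with i ≥ 2) at b[4].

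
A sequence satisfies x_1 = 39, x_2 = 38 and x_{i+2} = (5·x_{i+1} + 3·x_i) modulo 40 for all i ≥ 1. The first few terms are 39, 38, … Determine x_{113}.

Computing terms: x_1 = 39; x_2 = 38; x_3 = 27; x_4 = 9; x_5 = 6; x_6 = 17; x_7 = 23; x_8 = 6; x_9 = 19; x_{10} = 33; x_{11} = 22; x_{12} = 9; x_{13} = 31; x_{14} = 22; x_{15} = 3; x_{16} = 1; x_{17} = 14; x_{18} = 33; x_{19} = 7; x_{20} = 14; x_{21} = 11; x_{22} = 17; x_{23} = 38; x_{24} = 1; x_{25} = 39; x_{26} = 38.
Since (x_{25}, x_{26}) = (x_1, x_2) = (39, 38) (two consecutive terms determine the rest), the sequence is periodic with period 24.
(113 - 1) mod 24 = 16, so x_{113} = x_{17} = 14.

14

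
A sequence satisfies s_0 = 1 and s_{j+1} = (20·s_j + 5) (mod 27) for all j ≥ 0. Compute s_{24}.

1

Computing terms: s_0 = 1,  s_1 = 25,  s_2 = 19,  s_3 = 7,  s_4 = 10,  s_5 = 16,  s_6 = 1.
The sequence repeats with period 6.
So s_{24} = s_{0 + ((24-0) mod 6)} = s_0 = 1.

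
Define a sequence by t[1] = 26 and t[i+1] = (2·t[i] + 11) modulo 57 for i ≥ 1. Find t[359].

41

t[1] = 26, t[2] = 6, t[3] = 23, t[4] = 0, t[5] = 11, t[6] = 33, t[7] = 20, t[8] = 51, t[9] = 56, t[10] = 9, t[11] = 29, t[12] = 12, t[13] = 35, t[14] = 24, t[15] = 2, t[16] = 15, t[17] = 41, t[18] = 36, t[19] = 26.
The sequence repeats with period 18.
(359 - 1) mod 18 = 16, so t[359] = t[17] = 41.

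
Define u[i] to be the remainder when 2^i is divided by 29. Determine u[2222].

9

u[0] = 1,  u[1] = 2,  u[2] = 4,  u[3] = 8,  u[4] = 16,  u[5] = 3,  u[6] = 6,  u[7] = 12,  u[8] = 24,  u[9] = 19,  u[10] = 9,  u[11] = 18,  u[12] = 7,  u[13] = 14,  u[14] = 28,  u[15] = 27,  u[16] = 25,  u[17] = 21,  u[18] = 13,  u[19] = 26,  u[20] = 23,  u[21] = 17,  u[22] = 5,  u[23] = 10,  u[24] = 20,  u[25] = 11,  u[26] = 22,  u[27] = 15,  u[28] = 1.
The sequence repeats with period 28.
So u[2222] = u[0 + ((2222-0) mod 28)] = u[10] = 9.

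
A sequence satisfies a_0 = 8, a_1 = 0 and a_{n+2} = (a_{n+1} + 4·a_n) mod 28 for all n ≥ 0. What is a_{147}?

Computing terms: a_0 = 8,  a_1 = 0,  a_2 = 4,  a_3 = 4,  a_4 = 20,  a_5 = 8,  a_6 = 4,  a_7 = 8,  a_8 = 24,  a_9 = 0,  a_{10} = 12,  a_{11} = 12,  a_{12} = 4,  a_{13} = 24,  a_{14} = 12,  a_{15} = 24,  a_{16} = 16,  a_{17} = 0,  a_{18} = 8,  a_{19} = 8,  a_{20} = 12,  a_{21} = 16,  a_{22} = 8,  a_{23} = 16,  a_{24} = 20,  a_{25} = 0,  a_{26} = 24,  a_{27} = 24,  a_{28} = 8,  a_{29} = 20,  a_{30} = 24,  a_{31} = 20,  a_{32} = 4,  a_{33} = 0,  a_{34} = 16,  a_{35} = 16,  a_{36} = 24,  a_{37} = 4,  a_{38} = 16,  a_{39} = 4,  a_{40} = 12,  a_{41} = 0,  a_{42} = 20,  a_{43} = 20,  a_{44} = 16,  a_{45} = 12,  a_{46} = 20,  a_{47} = 12,  a_{48} = 8,  a_{49} = 0.
Since (a_{48}, a_{49}) = (a_0, a_1) = (8, 0) (two consecutive terms determine the rest), the sequence is periodic with period 48.
(147 - 0) mod 48 = 3, so a_{147} = a_3 = 4.

4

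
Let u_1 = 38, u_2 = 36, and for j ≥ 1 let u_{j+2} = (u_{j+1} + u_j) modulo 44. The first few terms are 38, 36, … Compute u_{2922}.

u_1 = 38; u_2 = 36; u_3 = 30; u_4 = 22; u_5 = 8; u_6 = 30; u_7 = 38; u_8 = 24; u_9 = 18; u_{10} = 42; u_{11} = 16; u_{12} = 14; u_{13} = 30; u_{14} = 0; u_{15} = 30; u_{16} = 30; u_{17} = 16; u_{18} = 2; u_{19} = 18; u_{20} = 20; u_{21} = 38; u_{22} = 14; u_{23} = 8; u_{24} = 22; u_{25} = 30; u_{26} = 8; u_{27} = 38; u_{28} = 2; u_{29} = 40; u_{30} = 42; u_{31} = 38; u_{32} = 36.
The sequence repeats with period 30.
(2922 - 1) mod 30 = 11, so u_{2922} = u_{12} = 14.

14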